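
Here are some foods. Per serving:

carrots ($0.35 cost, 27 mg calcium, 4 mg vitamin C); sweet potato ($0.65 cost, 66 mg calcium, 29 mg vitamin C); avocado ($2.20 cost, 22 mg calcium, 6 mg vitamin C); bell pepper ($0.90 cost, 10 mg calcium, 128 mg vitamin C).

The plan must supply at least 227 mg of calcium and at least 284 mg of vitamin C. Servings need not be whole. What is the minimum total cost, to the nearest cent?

$3.43

A basic optimal solution has at most two foods positive. Try each food alone and each pair with both targets met exactly.
carrots only: max(227/27, 284/4) = 71 servings → $24.85.
sweet potato only: max(227/66, 284/29) = 9.793 servings → $6.37.
avocado only: max(227/22, 284/6) = 47.33 servings → $104.13.
bell pepper only: max(227/10, 284/128) = 22.7 servings → $20.43.
carrots + sweet potato: intersection lies outside the first quadrant.
carrots + avocado: the both-tight solution has a negative serving — not a feasible corner.
carrots + bell pepper with both tight: 7.674 servings and 1.979 servings → $4.47.
sweet potato + avocado: the both-tight solution has a negative serving — not a feasible corner.
sweet potato + bell pepper with both tight: 3.214 servings and 1.491 servings → $3.43.
avocado + bell pepper with both tight: 9.512 servings and 1.773 servings → $22.52.
Cheapest feasible corner: $3.43.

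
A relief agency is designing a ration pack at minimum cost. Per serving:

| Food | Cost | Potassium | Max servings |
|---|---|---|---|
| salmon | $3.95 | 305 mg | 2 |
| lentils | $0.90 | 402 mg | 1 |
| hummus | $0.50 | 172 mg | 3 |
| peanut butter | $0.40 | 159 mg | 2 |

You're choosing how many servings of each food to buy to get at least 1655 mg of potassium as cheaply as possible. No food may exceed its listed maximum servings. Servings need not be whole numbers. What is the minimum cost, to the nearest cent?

Cost per mg of potassium: lentils $0.0022, peanut butter $0.0025, hummus $0.0029, salmon $0.0130.
Take 1 serving of lentils: +402.0 mg potassium for $0.90 (total $0.90, still need 1253.0 mg).
Take 2 servings of peanut butter: +318.0 mg potassium for $0.80 (total $1.70, still need 935.0 mg).
Take 3 servings of hummus: +516.0 mg potassium for $1.50 (total $3.20, still need 419.0 mg).
Take 1.374 servings of salmon: +419.0 mg potassium for $5.43 (total $8.63, still need 0.0 mg).
Greedy by cheapest-per-mg is optimal for a single linear constraint, so the minimum cost is $8.63.

$8.63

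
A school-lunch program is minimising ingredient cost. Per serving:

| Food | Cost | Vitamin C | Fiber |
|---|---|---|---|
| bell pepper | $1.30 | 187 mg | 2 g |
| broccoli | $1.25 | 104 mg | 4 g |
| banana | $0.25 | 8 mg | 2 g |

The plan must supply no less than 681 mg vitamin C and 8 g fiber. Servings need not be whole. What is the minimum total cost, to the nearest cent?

The cheapest plan sits at a corner of the feasible region — with two constraints it uses at most two foods.
bell pepper only: max(681/187, 8/2) = 4 servings → $5.20.
broccoli only: max(681/104, 8/4) = 6.548 servings → $8.19.
banana only: max(681/8, 8/2) = 85.12 servings → $21.28.
bell pepper + broccoli with both tight: 3.504 servings and 0.2481 servings → $4.87.
bell pepper + banana with both tight: 3.626 servings and 0.3743 servings → $4.81.
broccoli + banana: the both-tight solution has a negative serving — not a feasible corner.
The minimum over all feasible corners is $4.81.

$4.81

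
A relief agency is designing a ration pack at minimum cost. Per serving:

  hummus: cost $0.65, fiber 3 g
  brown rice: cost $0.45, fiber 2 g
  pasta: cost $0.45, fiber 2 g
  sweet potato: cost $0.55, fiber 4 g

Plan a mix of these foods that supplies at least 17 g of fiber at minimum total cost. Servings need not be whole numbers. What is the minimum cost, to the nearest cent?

$2.34

Cost per g of fiber: sweet potato $0.1375, hummus $0.2167, brown rice $0.2250, pasta $0.2250.
With no serving limits, use only sweet potato: 17 g / 4 g = 4.25 servings × $0.55 = $2.34.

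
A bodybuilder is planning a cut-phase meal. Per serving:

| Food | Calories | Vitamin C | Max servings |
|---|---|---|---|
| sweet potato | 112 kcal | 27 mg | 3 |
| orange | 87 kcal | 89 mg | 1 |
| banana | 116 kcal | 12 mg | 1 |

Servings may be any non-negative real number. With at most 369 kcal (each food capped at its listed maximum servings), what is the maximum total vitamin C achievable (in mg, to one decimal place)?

Vitamin C per kcal: orange 1.023, sweet potato 0.2411, banana 0.1034.
Take 1 serving of orange: uses 87 kcal, +89.0 mg vitamin C (running total 89.0 mg).
Take 2.518 servings of sweet potato: uses 282 kcal, +68.0 mg vitamin C (running total 157.0 mg).
Filling greedily by vitamin C-per-kcal is optimal for one linear limit, giving 157.0 mg.

157.0 mg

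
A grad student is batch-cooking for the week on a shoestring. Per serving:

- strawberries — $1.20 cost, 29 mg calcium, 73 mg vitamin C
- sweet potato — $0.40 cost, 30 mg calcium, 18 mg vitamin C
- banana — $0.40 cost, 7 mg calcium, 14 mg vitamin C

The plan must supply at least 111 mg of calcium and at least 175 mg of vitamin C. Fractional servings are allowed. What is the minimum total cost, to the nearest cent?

Compare the cost at each extreme point of the feasible region.
strawberries only: max(111/29, 175/73) = 3.828 servings → $4.59.
sweet potato only: max(111/30, 175/18) = 9.722 servings → $3.89.
banana only: max(111/7, 175/14) = 15.86 servings → $6.34.
strawberries + sweet potato with both tight: 1.95 servings and 1.815 servings → $3.07.
strawberries + banana with both targets exact would need a negative amount; discard.
sweet potato + banana with both tight: 1.119 servings and 11.06 servings → $4.87.
The minimum over all feasible corners is $3.07.

$3.07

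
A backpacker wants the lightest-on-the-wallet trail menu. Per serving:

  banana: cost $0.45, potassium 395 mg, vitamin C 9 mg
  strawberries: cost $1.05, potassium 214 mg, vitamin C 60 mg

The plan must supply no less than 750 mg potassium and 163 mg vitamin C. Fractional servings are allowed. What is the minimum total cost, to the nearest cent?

$2.99

Minimising a linear cost over {potassium ≥ 750, vitamin C ≥ 163, servings ≥ 0} — the optimum is at a vertex, using one or two foods.
banana only: max(750/395, 163/9) = 18.11 servings → $8.15.
strawberries only: max(750/214, 163/60) = 3.505 servings → $3.68.
banana + strawberries with both tight: 0.4647 servings and 2.647 servings → $2.99.
The minimum over all feasible corners is $2.99.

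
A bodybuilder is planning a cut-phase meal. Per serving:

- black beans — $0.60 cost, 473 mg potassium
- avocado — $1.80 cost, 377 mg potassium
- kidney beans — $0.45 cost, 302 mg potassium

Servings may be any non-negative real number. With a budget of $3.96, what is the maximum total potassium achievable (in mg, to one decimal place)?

3121.8 mg

Potassium per dollar: black beans 788.3, kidney beans 671.1, avocado 209.4.
With no serving limits, spend the whole cost allowance on black beans: $3.96 / $0.60 × 473 mg = 3121.8 mg.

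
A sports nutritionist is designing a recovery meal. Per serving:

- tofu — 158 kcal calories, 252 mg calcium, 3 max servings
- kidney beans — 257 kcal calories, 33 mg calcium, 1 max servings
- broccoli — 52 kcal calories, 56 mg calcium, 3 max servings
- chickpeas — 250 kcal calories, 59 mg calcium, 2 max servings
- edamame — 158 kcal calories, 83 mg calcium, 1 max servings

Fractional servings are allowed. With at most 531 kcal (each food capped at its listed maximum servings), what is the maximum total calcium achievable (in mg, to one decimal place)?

Calcium per kcal: tofu 1.595, broccoli 1.077, edamame 0.5253, chickpeas 0.236, kidney beans 0.1284.
Take 3 servings of tofu: uses 474 kcal, +756.0 mg calcium (running total 756.0 mg).
Take 1.096 servings of broccoli: uses 57 kcal, +61.4 mg calcium (running total 817.4 mg).
Filling greedily by calcium-per-kcal is optimal for one linear limit, giving 817.4 mg.

817.4 mg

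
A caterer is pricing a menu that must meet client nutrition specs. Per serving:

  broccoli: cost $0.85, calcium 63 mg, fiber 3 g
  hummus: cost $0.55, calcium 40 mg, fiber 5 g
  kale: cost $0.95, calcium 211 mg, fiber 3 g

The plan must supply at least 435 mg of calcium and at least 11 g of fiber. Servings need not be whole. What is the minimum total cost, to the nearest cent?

Check every corner: each single food scaled to meet both minima, and each pair solved so both constraints bind.
broccoli only: max(435/63, 11/3) = 6.905 servings → $5.87.
hummus only: max(435/40, 11/5) = 10.88 servings → $5.98.
kale only: max(435/211, 11/3) = 3.667 servings → $3.48.
broccoli + hummus: intersection lies outside the first quadrant.
broccoli + kale with both tight: 2.288 servings and 1.378 servings → $3.25.
hummus + kale with both tight: 1.087 servings and 1.856 servings → $2.36.
Cheapest feasible corner: $2.36.

$2.36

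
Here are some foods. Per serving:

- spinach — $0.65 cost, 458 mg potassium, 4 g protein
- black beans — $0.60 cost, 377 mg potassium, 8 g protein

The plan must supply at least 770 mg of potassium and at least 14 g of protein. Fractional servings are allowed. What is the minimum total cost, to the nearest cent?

$1.19

The cheapest plan sits at a corner of the feasible region — with two constraints it uses at most two foods.
spinach only: max(770/458, 14/4) = 3.5 servings → $2.27.
black beans only: max(770/377, 14/8) = 2.042 servings → $1.23.
spinach + black beans with both tight: 0.4091 servings and 1.545 servings → $1.19.
The minimum over all feasible corners is $1.19.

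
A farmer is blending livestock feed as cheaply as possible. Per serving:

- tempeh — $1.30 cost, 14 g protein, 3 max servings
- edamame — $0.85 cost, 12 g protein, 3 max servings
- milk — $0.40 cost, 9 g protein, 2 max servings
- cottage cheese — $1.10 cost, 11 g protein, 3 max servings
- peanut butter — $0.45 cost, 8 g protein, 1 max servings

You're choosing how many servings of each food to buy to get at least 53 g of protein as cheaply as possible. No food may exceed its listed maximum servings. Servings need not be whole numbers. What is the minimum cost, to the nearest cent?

Cost per g of protein: milk $0.0444, peanut butter $0.0563, edamame $0.0708, tempeh $0.0929, cottage cheese $0.1000.
Take 2 servings of milk: +18.0 g protein for $0.80 (total $0.80, still need 35.0 g).
Take 1 serving of peanut butter: +8.0 g protein for $0.45 (total $1.25, still need 27.0 g).
Take 2.25 servings of edamame: +27.0 g protein for $1.91 (total $3.16, still need 0.0 g).
Filling from the cheapest source first is optimal under one linear minimum: $3.16.

$3.16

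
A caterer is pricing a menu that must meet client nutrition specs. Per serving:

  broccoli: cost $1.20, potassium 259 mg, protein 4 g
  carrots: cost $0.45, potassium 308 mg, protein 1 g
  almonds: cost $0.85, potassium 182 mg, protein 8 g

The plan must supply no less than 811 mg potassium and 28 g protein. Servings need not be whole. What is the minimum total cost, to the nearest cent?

At the optimum either one food covers both requirements or two foods hit both targets exactly; no other combination can be cheaper.
broccoli only: max(811/259, 28/4) = 7 servings → $8.40.
carrots only: max(811/308, 28/1) = 28 servings → $12.60.
almonds only: max(811/182, 28/8) = 4.456 servings → $3.79.
broccoli + carrots: intersection lies outside the first quadrant.
broccoli + almonds with both tight: 1.036 servings and 2.982 servings → $3.78.
carrots + almonds with both tight: 0.61 servings and 3.424 servings → $3.18.
So the least-cost plan costs $3.18.

$3.18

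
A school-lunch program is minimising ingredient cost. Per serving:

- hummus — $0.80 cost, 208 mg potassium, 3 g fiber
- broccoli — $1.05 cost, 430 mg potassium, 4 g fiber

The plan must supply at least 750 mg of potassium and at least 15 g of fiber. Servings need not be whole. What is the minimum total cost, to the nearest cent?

$3.94

hummus only: max(750/208, 15/3) = 5 servings → $4.00.
broccoli only: max(750/430, 15/4) = 3.75 servings → $3.94.
hummus + broccoli: intersection lies outside the first quadrant.
So the least-cost plan costs $3.94.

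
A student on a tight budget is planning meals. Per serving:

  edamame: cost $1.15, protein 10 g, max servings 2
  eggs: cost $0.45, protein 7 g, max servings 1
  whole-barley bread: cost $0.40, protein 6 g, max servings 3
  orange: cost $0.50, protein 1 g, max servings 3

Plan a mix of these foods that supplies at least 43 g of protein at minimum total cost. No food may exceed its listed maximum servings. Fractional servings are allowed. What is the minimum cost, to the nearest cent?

$3.72

Cost per g of protein: eggs $0.0643, whole-barley bread $0.0667, edamame $0.1150, orange $0.5000.
Take 1 serving of eggs: +7.0 g protein for $0.45 (total $0.45, still need 36.0 g).
Take 3 servings of whole-barley bread: +18.0 g protein for $1.20 (total $1.65, still need 18.0 g).
Take 1.8 servings of edamame: +18.0 g protein for $2.07 (total $3.72, still need 0.0 g).
Filling from the cheapest source first is optimal under one linear minimum: $3.72.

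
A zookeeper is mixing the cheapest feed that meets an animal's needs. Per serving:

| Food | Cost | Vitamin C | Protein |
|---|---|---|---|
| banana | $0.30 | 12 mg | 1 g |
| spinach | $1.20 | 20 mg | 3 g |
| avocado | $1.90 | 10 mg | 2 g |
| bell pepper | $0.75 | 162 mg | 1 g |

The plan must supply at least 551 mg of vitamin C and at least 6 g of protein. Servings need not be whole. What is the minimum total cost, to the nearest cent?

banana only: max(551/12, 6/1) = 45.92 servings → $13.78.
spinach only: max(551/20, 6/3) = 27.55 servings → $33.06.
avocado only: max(551/10, 6/2) = 55.1 servings → $104.69.
bell pepper only: max(551/162, 6/1) = 6 servings → $4.50.
banana + spinach with both targets exact would need a negative amount; discard.
banana + avocado: intersection lies outside the first quadrant.
banana + bell pepper with both tight: 2.807 servings and 3.193 servings → $3.24.
spinach + avocado with both targets exact would need a negative amount; discard.
spinach + bell pepper with both tight: 0.9034 servings and 3.29 servings → $3.55.
avocado + bell pepper with both tight: 1.341 servings and 3.318 servings → $5.04.
The minimum over all feasible corners is $3.24.

$3.24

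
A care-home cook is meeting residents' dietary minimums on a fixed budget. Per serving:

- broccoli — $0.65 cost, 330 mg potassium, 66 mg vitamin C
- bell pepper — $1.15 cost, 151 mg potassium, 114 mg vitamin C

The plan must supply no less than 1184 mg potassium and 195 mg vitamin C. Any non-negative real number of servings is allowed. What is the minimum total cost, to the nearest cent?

$2.33

broccoli only: max(1184/330, 195/66) = 3.588 servings → $2.33.
bell pepper only: max(1184/151, 195/114) = 7.841 servings → $9.02.
broccoli + bell pepper with both targets exact would need a negative amount; discard.
So the least-cost plan costs $2.33.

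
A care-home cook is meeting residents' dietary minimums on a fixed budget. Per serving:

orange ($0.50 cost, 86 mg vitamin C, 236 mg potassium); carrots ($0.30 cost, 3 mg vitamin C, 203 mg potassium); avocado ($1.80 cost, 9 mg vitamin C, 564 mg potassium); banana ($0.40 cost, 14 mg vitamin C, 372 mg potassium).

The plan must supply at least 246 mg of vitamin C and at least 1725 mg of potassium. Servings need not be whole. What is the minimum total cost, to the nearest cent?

Compare the cost at each extreme point of the feasible region.
orange only: max(246/86, 1725/236) = 7.309 servings → $3.65.
carrots only: max(246/3, 1725/203) = 82 servings → $24.60.
avocado only: max(246/9, 1725/564) = 27.33 servings → $49.20.
banana only: max(246/14, 1725/372) = 17.57 servings → $7.03.
orange + carrots with both tight: 2.672 servings and 5.391 servings → $2.95.
orange + avocado with both tight: 2.657 servings and 1.947 servings → $4.83.
orange + banana with both tight: 2.348 servings and 3.147 servings → $2.43.
carrots + avocado: intersection lies outside the first quadrant.
carrots + banana: the both-tight solution has a negative serving — not a feasible corner.
avocado + banana: the both-tight solution has a negative serving — not a feasible corner.
The minimum over all feasible corners is $2.43.

$2.43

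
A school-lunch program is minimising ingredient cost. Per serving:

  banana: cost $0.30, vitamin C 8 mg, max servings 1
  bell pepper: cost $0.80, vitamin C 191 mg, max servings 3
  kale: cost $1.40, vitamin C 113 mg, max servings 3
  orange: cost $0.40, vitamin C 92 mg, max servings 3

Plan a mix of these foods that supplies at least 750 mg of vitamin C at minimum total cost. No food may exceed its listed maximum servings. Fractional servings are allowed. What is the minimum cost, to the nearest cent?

$3.17

Cost per mg of vitamin C: bell pepper $0.0042, orange $0.0043, kale $0.0124, banana $0.0375.
Take 3 servings of bell pepper: +573.0 mg vitamin C for $2.40 (total $2.40, still need 177.0 mg).
Take 1.924 servings of orange: +177.0 mg vitamin C for $0.77 (total $3.17, still need 0.0 mg).
Filling from the cheapest source first is optimal under one linear minimum: $3.17.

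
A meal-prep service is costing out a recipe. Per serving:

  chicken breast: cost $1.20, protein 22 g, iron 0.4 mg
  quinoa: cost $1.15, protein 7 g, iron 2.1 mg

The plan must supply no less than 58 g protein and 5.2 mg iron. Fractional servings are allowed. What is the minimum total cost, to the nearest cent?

The cheapest plan sits at a corner of the feasible region — with two constraints it uses at most two foods.
chicken breast only: max(58/22, 5.2/0.4) = 13 servings → $15.60.
quinoa only: max(58/7, 5.2/2.1) = 8.286 servings → $9.53.
chicken breast + quinoa with both tight: 1.968 servings and 2.101 servings → $4.78.
So the least-cost plan costs $4.78.

$4.78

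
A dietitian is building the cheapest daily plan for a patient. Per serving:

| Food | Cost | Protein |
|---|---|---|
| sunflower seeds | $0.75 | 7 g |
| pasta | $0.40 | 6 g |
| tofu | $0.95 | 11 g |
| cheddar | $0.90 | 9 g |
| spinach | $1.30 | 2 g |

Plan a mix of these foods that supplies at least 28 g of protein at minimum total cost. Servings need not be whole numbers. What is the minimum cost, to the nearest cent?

Cost per g of protein: pasta $0.0667, tofu $0.0864, cheddar $0.1000, sunflower seeds $0.1071, spinach $0.6500.
With no serving limits, use only pasta: 28 g / 6 g = 4.667 servings × $0.40 = $1.87.

$1.87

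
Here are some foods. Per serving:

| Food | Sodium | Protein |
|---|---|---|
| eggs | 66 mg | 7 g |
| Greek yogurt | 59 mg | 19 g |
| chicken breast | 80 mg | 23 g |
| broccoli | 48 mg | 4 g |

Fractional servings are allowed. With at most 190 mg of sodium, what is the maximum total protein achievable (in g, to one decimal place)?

61.2 g

Protein per mg sodium: Greek yogurt 0.322, chicken breast 0.2875, eggs 0.1061, broccoli 0.08333.
With no serving limits, spend the whole sodium allowance on Greek yogurt: 190 mg / 59 mg × 19 g = 61.2 g.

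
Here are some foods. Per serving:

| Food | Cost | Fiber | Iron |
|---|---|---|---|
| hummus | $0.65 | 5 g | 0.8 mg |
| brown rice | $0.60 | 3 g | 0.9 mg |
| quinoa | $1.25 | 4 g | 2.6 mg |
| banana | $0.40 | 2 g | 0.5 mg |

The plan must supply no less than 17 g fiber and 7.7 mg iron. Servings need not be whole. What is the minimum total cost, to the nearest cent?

$4.06

The cheapest plan sits at a corner of the feasible region — with two constraints it uses at most two foods.
hummus only: max(17/5, 7.7/0.8) = 9.625 servings → $6.26.
brown rice only: max(17/3, 7.7/0.9) = 8.556 servings → $5.13.
quinoa only: max(17/4, 7.7/2.6) = 4.25 servings → $5.31.
banana only: max(17/2, 7.7/0.5) = 15.4 servings → $6.16.
hummus + brown rice with both targets exact would need a negative amount; discard.
hummus + quinoa with both tight: 1.367 servings and 2.541 servings → $4.06.
hummus + banana: the both-tight solution has a negative serving — not a feasible corner.
brown rice + quinoa with both tight: 3.19 servings and 1.857 servings → $4.24.
brown rice + banana: intersection lies outside the first quadrant.
quinoa + banana with both tight: 2.156 servings and 4.188 servings → $4.37.
The minimum over all feasible corners is $4.06.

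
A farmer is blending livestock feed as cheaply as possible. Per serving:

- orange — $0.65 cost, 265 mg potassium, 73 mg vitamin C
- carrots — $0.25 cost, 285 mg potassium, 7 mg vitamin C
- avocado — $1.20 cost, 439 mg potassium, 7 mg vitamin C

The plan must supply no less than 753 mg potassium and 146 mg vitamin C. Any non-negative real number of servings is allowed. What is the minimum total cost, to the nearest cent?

Minimising a linear cost over {potassium ≥ 753, vitamin C ≥ 146, servings ≥ 0} — the optimum is at a vertex, using one or two foods.
orange only: max(753/265, 146/73) = 2.842 servings → $1.85.
carrots only: max(753/285, 146/7) = 20.86 servings → $5.21.
avocado only: max(753/439, 146/7) = 20.86 servings → $25.03.
orange + carrots with both tight: 1.918 servings and 0.8591 servings → $1.46.
orange + avocado with both tight: 1.948 servings and 0.5392 servings → $1.91.
carrots + avocado: intersection lies outside the first quadrant.
The minimum over all feasible corners is $1.46.

$1.46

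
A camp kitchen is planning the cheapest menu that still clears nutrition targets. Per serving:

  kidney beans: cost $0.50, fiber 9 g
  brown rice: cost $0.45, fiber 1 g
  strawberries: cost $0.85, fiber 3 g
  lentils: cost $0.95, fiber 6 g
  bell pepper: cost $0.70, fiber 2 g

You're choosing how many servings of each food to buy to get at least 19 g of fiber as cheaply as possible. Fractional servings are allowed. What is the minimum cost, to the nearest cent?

$1.06

Cost per g of fiber: kidney beans $0.0556, lentils $0.1583, strawberries $0.2833, bell pepper $0.3500, brown rice $0.4500.
With no serving limits, use only kidney beans: 19 g / 9 g = 2.111 servings × $0.50 = $1.06.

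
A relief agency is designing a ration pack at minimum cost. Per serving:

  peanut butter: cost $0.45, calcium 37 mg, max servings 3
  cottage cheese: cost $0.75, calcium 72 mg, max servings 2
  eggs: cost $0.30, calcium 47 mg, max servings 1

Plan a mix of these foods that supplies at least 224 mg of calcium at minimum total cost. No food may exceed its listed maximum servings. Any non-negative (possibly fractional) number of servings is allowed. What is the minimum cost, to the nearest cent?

Cost per mg of calcium: eggs $0.0064, cottage cheese $0.0104, peanut butter $0.0122.
Take 1 serving of eggs: +47.0 mg calcium for $0.30 (total $0.30, still need 177.0 mg).
Take 2 servings of cottage cheese: +144.0 mg calcium for $1.50 (total $1.80, still need 33.0 mg).
Take 0.8919 servings of peanut butter: +33.0 mg calcium for $0.40 (total $2.20, still need 0.0 mg).
Filling from the cheapest source first is optimal under one linear minimum: $2.20.

$2.20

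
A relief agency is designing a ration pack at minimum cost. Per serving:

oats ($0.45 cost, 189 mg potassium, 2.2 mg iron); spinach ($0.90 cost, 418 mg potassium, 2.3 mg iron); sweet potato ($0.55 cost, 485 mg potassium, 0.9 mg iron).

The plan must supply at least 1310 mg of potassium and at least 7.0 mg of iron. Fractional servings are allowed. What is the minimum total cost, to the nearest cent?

$2.07

Minimising a linear cost over {potassium ≥ 1310, iron ≥ 7.0, servings ≥ 0} — the optimum is at a vertex, using one or two foods.
oats only: max(1310/189, 7.0/2.2) = 6.931 servings → $3.12.
spinach only: max(1310/418, 7.0/2.3) = 3.134 servings → $2.82.
sweet potato only: max(1310/485, 7.0/0.9) = 7.778 servings → $4.28.
oats + spinach with both targets exact would need a negative amount; discard.
oats + sweet potato with both tight: 2.471 servings and 1.738 servings → $2.07.
spinach + sweet potato with both tight: 2.997 servings and 0.1177 servings → $2.76.
The minimum over all feasible corners is $2.07.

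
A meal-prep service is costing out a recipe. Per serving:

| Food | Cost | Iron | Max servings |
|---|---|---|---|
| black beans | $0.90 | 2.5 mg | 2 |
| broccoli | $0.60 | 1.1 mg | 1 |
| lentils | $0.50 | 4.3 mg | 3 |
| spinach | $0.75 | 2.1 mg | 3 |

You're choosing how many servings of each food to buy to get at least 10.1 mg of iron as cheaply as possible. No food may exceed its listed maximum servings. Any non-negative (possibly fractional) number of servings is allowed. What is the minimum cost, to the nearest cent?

$1.17

Cost per mg of iron: lentils $0.1163, spinach $0.3571, black beans $0.3600, broccoli $0.5455.
Take 2.349 servings of lentils: +10.1 mg iron for $1.17 (total $1.17, still need 0.0 mg).
Filling from the cheapest source first is optimal under one linear minimum: $1.17.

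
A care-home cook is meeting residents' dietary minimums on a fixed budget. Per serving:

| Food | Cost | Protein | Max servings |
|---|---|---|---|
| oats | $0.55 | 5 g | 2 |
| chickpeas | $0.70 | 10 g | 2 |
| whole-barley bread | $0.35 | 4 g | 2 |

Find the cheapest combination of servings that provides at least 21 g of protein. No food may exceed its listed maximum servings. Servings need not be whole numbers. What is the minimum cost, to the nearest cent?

$1.49

Cost per g of protein: chickpeas $0.0700, whole-barley bread $0.0875, oats $0.1100.
Take 2 servings of chickpeas: +20.0 g protein for $1.40 (total $1.40, still need 1.0 g).
Take 0.25 servings of whole-barley bread: +1.0 g protein for $0.09 (total $1.49, still need 0.0 g).
Greedy by cheapest-per-g is optimal for a single linear constraint, so the minimum cost is $1.49.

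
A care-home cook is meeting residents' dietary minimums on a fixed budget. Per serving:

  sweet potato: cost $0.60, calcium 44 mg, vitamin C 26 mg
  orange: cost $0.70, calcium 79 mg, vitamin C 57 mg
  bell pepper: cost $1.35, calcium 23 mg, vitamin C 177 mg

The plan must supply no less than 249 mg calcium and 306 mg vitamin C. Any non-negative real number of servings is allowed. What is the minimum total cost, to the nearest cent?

$3.11

This is a tiny linear program; its minimum lies at a vertex of the feasible set. List the vertices and price them.
sweet potato only: max(249/44, 306/26) = 11.77 servings → $7.06.
orange only: max(249/79, 306/57) = 5.368 servings → $3.76.
bell pepper only: max(249/23, 306/177) = 10.83 servings → $14.62.
sweet potato + orange: the both-tight solution has a negative serving — not a feasible corner.
sweet potato + bell pepper with both tight: 5.151 servings and 0.9722 servings → $4.40.
orange + bell pepper with both tight: 2.923 servings and 0.7876 servings → $3.11.
The minimum over all feasible corners is $3.11.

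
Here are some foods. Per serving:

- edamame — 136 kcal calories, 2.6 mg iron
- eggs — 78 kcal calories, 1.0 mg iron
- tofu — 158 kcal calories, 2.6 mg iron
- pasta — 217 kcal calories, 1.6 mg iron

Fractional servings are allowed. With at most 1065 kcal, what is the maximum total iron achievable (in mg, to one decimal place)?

Iron per kcal: edamame 0.01912, tofu 0.01646, eggs 0.01282, pasta 0.007373.
With no serving limits, spend the whole calories allowance on edamame: 1065 kcal / 136 kcal × 2.6 mg = 20.4 mg.

20.4 mg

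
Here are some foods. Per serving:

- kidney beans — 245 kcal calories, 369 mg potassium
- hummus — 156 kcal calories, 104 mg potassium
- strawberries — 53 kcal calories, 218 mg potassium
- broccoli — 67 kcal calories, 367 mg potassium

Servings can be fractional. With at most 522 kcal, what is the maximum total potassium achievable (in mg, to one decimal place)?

2859.3 mg

Potassium per kcal: broccoli 5.478, strawberries 4.113, kidney beans 1.506, hummus 0.6667.
With no serving limits, spend the whole calories allowance on broccoli: 522 kcal / 67 kcal × 367 mg = 2859.3 mg.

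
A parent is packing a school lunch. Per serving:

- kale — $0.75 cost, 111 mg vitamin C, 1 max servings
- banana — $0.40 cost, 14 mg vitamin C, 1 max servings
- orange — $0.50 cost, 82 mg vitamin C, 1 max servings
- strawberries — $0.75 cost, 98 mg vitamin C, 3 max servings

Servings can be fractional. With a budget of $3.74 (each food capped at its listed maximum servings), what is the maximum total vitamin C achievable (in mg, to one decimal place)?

Vitamin C per dollar: orange 164, kale 148, strawberries 130.7, banana 35.
Take 1 serving of orange: spends $0.50, +82.0 mg vitamin C (running total 82.0 mg).
Take 1 serving of kale: spends $0.75, +111.0 mg vitamin C (running total 193.0 mg).
Take 3 servings of strawberries: spends $2.25, +294.0 mg vitamin C (running total 487.0 mg).
Take 0.6 servings of banana: spends $0.24, +8.4 mg vitamin C (running total 495.4 mg).
Filling greedily by vitamin C-per-dollar is optimal for one linear limit, giving 495.4 mg.

495.4 mg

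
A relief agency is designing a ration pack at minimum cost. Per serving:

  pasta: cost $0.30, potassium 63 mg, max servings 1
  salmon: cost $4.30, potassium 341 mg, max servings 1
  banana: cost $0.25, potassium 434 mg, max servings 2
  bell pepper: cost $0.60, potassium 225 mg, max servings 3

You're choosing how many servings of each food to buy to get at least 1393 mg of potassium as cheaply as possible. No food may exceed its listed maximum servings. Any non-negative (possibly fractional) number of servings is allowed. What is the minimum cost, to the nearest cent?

$1.90

Cost per mg of potassium: banana $0.0006, bell pepper $0.0027, pasta $0.0048, salmon $0.0126.
Take 2 servings of banana: +868.0 mg potassium for $0.50 (total $0.50, still need 525.0 mg).
Take 2.333 servings of bell pepper: +525.0 mg potassium for $1.40 (total $1.90, still need 0.0 mg).
Filling from the cheapest source first is optimal under one linear minimum: $1.90.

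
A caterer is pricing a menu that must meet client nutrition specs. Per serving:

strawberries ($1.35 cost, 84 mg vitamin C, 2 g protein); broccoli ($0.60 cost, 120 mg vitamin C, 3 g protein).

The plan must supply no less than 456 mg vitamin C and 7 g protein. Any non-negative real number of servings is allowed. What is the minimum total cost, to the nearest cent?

A basic optimal solution has at most two foods positive. Try each food alone and each pair with both targets met exactly.
strawberries only: max(456/84, 7/2) = 5.429 servings → $7.33.
broccoli only: max(456/120, 7/3) = 3.8 servings → $2.28.
strawberries + broccoli: intersection lies outside the first quadrant.
Cheapest feasible corner: $2.28.

$2.28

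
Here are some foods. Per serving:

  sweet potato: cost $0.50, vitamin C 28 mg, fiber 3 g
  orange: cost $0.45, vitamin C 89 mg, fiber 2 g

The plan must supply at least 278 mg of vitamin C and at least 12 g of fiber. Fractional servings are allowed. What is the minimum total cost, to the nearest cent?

$2.28

Check every corner: each single food scaled to meet both minima, and each pair solved so both constraints bind.
sweet potato only: max(278/28, 12/3) = 9.929 servings → $4.96.
orange only: max(278/89, 12/2) = 6 servings → $2.70.
sweet potato + orange with both tight: 2.427 servings and 2.36 servings → $2.28.
The minimum over all feasible corners is $2.28.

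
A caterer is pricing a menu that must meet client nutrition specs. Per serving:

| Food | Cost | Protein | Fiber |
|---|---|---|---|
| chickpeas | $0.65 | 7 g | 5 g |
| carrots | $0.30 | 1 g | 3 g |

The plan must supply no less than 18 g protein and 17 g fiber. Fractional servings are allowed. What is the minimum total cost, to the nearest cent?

Check every corner: each single food scaled to meet both minima, and each pair solved so both constraints bind.
chickpeas only: max(18/7, 17/5) = 3.4 servings → $2.21.
carrots only: max(18/1, 17/3) = 18 servings → $5.40.
chickpeas + carrots with both tight: 2.312 servings and 1.812 servings → $2.05.
The minimum over all feasible corners is $2.05.

$2.05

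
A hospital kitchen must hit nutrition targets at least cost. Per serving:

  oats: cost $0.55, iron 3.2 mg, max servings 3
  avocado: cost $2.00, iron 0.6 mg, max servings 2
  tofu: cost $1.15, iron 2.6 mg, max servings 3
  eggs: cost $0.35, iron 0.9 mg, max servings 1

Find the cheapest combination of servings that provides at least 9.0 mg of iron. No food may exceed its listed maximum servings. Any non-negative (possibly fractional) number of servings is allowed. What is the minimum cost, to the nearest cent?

$1.55

Cost per mg of iron: oats $0.1719, eggs $0.3889, tofu $0.4423, avocado $3.3333.
Take 2.812 servings of oats: +9.0 mg iron for $1.55 (total $1.55, still need 0.0 mg).
Greedy by cheapest-per-mg is optimal for a single linear constraint, so the minimum cost is $1.55.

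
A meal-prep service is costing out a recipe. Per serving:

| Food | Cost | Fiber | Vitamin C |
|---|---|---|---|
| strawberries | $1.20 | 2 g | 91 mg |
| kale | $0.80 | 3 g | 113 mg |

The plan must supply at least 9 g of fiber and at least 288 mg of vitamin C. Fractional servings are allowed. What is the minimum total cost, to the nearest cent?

For a min-cost LP with two ≥-constraints, a basic feasible solution has at most two positive variables.
strawberries only: max(9/2, 288/91) = 4.5 servings → $5.40.
kale only: max(9/3, 288/113) = 3 servings → $2.40.
strawberries + kale with both targets exact would need a negative amount; discard.
So the least-cost plan costs $2.40.

$2.40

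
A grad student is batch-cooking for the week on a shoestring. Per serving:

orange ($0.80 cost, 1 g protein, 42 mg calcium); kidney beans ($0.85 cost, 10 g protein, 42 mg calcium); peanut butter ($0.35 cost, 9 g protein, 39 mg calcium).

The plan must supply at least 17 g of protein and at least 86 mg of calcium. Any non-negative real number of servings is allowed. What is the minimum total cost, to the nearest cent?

This is a tiny linear program; its minimum lies at a vertex of the feasible set. List the vertices and price them.
orange only: max(17/1, 86/42) = 17 servings → $13.60.
kidney beans only: max(17/10, 86/42) = 2.048 servings → $1.74.
peanut butter only: max(17/9, 86/39) = 2.205 servings → $0.77.
orange + kidney beans with both tight: 0.3862 servings and 1.661 servings → $1.72.
orange + peanut butter with both tight: 0.3274 servings and 1.853 servings → $0.91.
kidney beans + peanut butter with both targets exact would need a negative amount; discard.
The minimum over all feasible corners is $0.77.

$0.77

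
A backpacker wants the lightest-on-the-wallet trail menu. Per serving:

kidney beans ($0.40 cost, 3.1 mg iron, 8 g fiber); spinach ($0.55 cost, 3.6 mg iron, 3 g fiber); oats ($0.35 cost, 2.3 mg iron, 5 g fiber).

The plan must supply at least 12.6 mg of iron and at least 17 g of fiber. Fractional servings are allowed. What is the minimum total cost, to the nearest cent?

$1.63

kidney beans only: max(12.6/3.1, 17/8) = 4.065 servings → $1.63.
spinach only: max(12.6/3.6, 17/3) = 5.667 servings → $3.12.
oats only: max(12.6/2.3, 17/5) = 5.478 servings → $1.92.
kidney beans + spinach with both tight: 1.2 servings and 2.467 servings → $1.84.
kidney beans + oats: the both-tight solution has a negative serving — not a feasible corner.
spinach + oats with both tight: 2.153 servings and 2.108 servings → $1.92.
Cheapest feasible corner: $1.63.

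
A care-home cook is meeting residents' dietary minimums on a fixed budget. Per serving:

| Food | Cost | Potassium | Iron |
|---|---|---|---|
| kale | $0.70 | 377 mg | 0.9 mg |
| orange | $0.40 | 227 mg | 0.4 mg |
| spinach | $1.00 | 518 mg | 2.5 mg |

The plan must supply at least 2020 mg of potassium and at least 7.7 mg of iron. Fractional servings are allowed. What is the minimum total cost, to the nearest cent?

Check every corner: each single food scaled to meet both minima, and each pair solved so both constraints bind.
kale only: max(2020/377, 7.7/0.9) = 8.556 servings → $5.99.
orange only: max(2020/227, 7.7/0.4) = 19.25 servings → $7.70.
spinach only: max(2020/518, 7.7/2.5) = 3.9 servings → $3.90.
kale + orange with both targets exact would need a negative amount; discard.
kale + spinach with both tight: 2.228 servings and 2.278 servings → $3.84.
orange + spinach with both tight: 2.946 servings and 2.609 servings → $3.79.
Cheapest feasible corner: $3.79.

$3.79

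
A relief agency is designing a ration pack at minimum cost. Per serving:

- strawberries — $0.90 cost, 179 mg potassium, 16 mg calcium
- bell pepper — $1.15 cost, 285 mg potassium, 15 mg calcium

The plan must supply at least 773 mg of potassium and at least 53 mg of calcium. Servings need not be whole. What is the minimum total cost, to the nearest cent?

This is a tiny linear program; its minimum lies at a vertex of the feasible set. List the vertices and price them.
strawberries only: max(773/179, 53/16) = 4.318 servings → $3.89.
bell pepper only: max(773/285, 53/15) = 3.533 servings → $4.06.
strawberries + bell pepper with both tight: 1.872 servings and 1.537 servings → $3.45.
The minimum over all feasible corners is $3.45.

$3.45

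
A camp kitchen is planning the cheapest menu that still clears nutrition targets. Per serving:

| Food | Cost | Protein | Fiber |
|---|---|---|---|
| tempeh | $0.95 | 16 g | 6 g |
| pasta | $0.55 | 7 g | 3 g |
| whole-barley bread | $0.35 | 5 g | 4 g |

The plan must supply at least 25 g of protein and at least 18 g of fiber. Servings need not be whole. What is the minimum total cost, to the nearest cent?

tempeh only: max(25/16, 18/6) = 3 servings → $2.85.
pasta only: max(25/7, 18/3) = 6 servings → $3.30.
whole-barley bread only: max(25/5, 18/4) = 5 servings → $1.75.
tempeh + pasta: the both-tight solution has a negative serving — not a feasible corner.
tempeh + whole-barley bread with both tight: 0.2941 servings and 4.059 servings → $1.70.
pasta + whole-barley bread with both tight: 0.7692 servings and 3.923 servings → $1.80.
So the least-cost plan costs $1.70.

$1.70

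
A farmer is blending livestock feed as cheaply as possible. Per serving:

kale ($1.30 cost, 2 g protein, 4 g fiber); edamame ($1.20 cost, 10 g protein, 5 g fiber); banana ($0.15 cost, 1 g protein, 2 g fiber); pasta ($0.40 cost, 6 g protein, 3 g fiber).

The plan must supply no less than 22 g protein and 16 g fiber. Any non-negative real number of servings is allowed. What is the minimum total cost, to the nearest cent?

$1.74

For a min-cost LP with two ≥-constraints, a basic feasible solution has at most two positive variables.
kale only: max(22/2, 16/4) = 11 servings → $14.30.
edamame only: max(22/10, 16/5) = 3.2 servings → $3.84.
banana only: max(22/1, 16/2) = 22 servings → $3.30.
pasta only: max(22/6, 16/3) = 5.333 servings → $2.13.
kale + edamame with both tight: 1.667 servings and 1.867 servings → $4.41.
kale + banana (both tight): parallel constraints — no distinct corner.
kale + pasta with both tight: 1.667 servings and 3.111 servings → $3.41.
edamame + banana with both tight: 1.867 servings and 3.333 servings → $2.74.
edamame + pasta (both tight): parallel constraints — no distinct corner.
banana + pasta with both tight: 3.333 servings and 3.111 servings → $1.74.
Cheapest feasible corner: $1.74.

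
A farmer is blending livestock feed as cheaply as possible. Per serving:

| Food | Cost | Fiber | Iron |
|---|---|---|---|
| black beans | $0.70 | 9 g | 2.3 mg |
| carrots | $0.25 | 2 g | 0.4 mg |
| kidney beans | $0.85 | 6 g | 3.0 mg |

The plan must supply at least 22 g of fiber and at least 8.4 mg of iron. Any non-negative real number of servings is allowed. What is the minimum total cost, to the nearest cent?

$2.44

An LP optimum is at a vertex; with two nutrient constraints at most two foods are used. Check each candidate.
black beans only: max(22/9, 8.4/2.3) = 3.652 servings → $2.56.
carrots only: max(22/2, 8.4/0.4) = 21 servings → $5.25.
kidney beans only: max(22/6, 8.4/3.0) = 3.667 servings → $3.12.
black beans + carrots: the both-tight solution has a negative serving — not a feasible corner.
black beans + kidney beans with both tight: 1.182 servings and 1.894 servings → $2.44.
carrots + kidney beans with both tight: 4.333 servings and 2.222 servings → $2.97.
So the least-cost plan costs $2.44.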